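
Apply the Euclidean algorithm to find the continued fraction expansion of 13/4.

Run the Euclidean algorithm on 13 and 4; the successive quotients are the partial quotients a_0, a_1, ... (each step inverts the fractional part left over by the previous one):
  13 = 3*4 + 1, so a_0 = 3.
  4 = 4*1 + 0, so a_1 = 4.
The remainder reaches 0 after 2 divisions, so the expansion has 2 partial quotients, read off in order.

[3; 4]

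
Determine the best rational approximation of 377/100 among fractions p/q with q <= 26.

Expand x = 377/100 as a continued fraction with the Euclidean algorithm:
  377 = 3*100 + 77, so a_0 = 3.
  100 = 1*77 + 23, so a_1 = 1.
  77 = 3*23 + 8, so a_2 = 3.
  23 = 2*8 + 7, so a_3 = 2.
  8 = 1*7 + 1, so a_4 = 1.
  7 = 7*1 + 0, so a_5 = 7.
so x = [3; 1, 3, 2, 1, 7].
Convergents (p_i = a_i*p_{i-1} + p_{i-2}, q_i = a_i*q_{i-1} + q_{i-2} with p_{-2}=0, p_{-1}=1, q_{-2}=1, q_{-1}=0), until the denominator exceeds 26:
  i=0: a_0=3, p_0 = 3*1 + 0 = 3, q_0 = 3*0 + 1 = 1.
  i=1: a_1=1, p_1 = 1*3 + 1 = 4, q_1 = 1*1 + 0 = 1.
  i=2: a_2=3, p_2 = 3*4 + 3 = 15, q_2 = 3*1 + 1 = 4.
  i=3: a_3=2, p_3 = 2*15 + 4 = 34, q_3 = 2*4 + 1 = 9.
  i=4: a_4=1, p_4 = 1*34 + 15 = 49, q_4 = 1*9 + 4 = 13.
  i=5: a_5=7, p_5 = 7*49 + 34 = 377, q_5 = 7*13 + 9 = 100.
q_5 = 100 > 26, so the last convergent with denominator <= 26 is p_4/q_4 = 49/13.
The closest fraction with denominator <= 26 is either p_4/q_4 or the intermediate fraction (k*p_4 + p_3)/(k*q_4 + q_3) with the largest k >= 1 whose denominator stays <= 26; these approach x as k grows, and every other convergent or intermediate fraction in range is farther away.
Largest k: floor((26 - q_3)/q_4) = floor((26 - 9)/13) = 1.
That gives (1*49 + 34)/(1*13 + 9) = 83/22.
Compare the errors: |x - 49/13| = |377*13 - 49*100|/(100*13) = 1/1300, and |x - 83/22| = |377*22 - 83*100|/(100*22) = 6/2200.
Cross-multiplying, 1*2200 = 2200 < 7800 = 6*1300, so 1/1300 is smaller: the convergent 49/13 is closer to x than 83/22.

49/13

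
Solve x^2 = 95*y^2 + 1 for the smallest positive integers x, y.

First expand sqrt(95) as a continued fraction. With x_i = (sqrt(95) + m_i)/d_i and (m_0, d_0) = (0, 1): a_0 = floor(sqrt(95)) = 9, since 9^2 = 81 <= 95 < 100 = 10^2.
Iterate m_{i+1} = d_i*a_i - m_i, d_{i+1} = (95 - m_{i+1}^2)/d_i, a_{i+1} = floor((a_0 + m_{i+1})/d_{i+1}):
  m_1 = 1*9 - 0 = 9, d_1 = (95 - 9^2)/1 = 14/1 = 14, a_1 = floor((9 + 9)/14) = 1.
  m_2 = 14*1 - 9 = 5, d_2 = (95 - 5^2)/14 = 70/14 = 5, a_2 = floor((9 + 5)/5) = 2.
  m_3 = 5*2 - 5 = 5, d_3 = (95 - 5^2)/5 = 70/5 = 14, a_3 = floor((9 + 5)/14) = 1.
  m_4 = 14*1 - 5 = 9, d_4 = (95 - 9^2)/14 = 14/14 = 1, a_4 = floor((9 + 9)/1) = 18.
  m_5 = 1*18 - 9 = 9, d_5 = (95 - 9^2)/1 = 14/1 = 14: (m_5, d_5) = (m_1, d_1) = (9, 14), so from here the quotients repeat a_1, ..., a_4; the period length is 4.
So sqrt(95) = [9; (1, 2, 1, 18)] with period length k = 4.
k is even, so the fundamental solution of x^2 - 95y^2 = 1 is (p_{k-1}, q_{k-1}) = (p_3, q_3); compute convergents through index 3.
Convergents (p_i = a_i*p_{i-1} + p_{i-2}, q_i = a_i*q_{i-1} + q_{i-2} with p_{-2}=0, p_{-1}=1, q_{-2}=1, q_{-1}=0):
  i=0: a_0=9, p_0 = 9*1 + 0 = 9, q_0 = 9*0 + 1 = 1.
  i=1: a_1=1, p_1 = 1*9 + 1 = 10, q_1 = 1*1 + 0 = 1.
  i=2: a_2=2, p_2 = 2*10 + 9 = 29, q_2 = 2*1 + 1 = 3.
  i=3: a_3=1, p_3 = 1*29 + 10 = 39, q_3 = 1*3 + 1 = 4.
Check: 39^2 - 95*4^2 = 1521 - 1520 = 1, so (x, y) = (39, 4) solves the equation, and by the theorem it is the least positive solution.

(x, y) = (39, 4)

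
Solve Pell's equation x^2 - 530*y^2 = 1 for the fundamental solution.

(x, y) = (1059, 46)

First expand sqrt(530) as a continued fraction. With x_i = (sqrt(530) + m_i)/d_i and (m_0, d_0) = (0, 1): a_0 = floor(sqrt(530)) = 23, since 23^2 = 529 <= 530 < 576 = 24^2.
Iterate m_{i+1} = d_i*a_i - m_i, d_{i+1} = (530 - m_{i+1}^2)/d_i, a_{i+1} = floor((a_0 + m_{i+1})/d_{i+1}):
  m_1 = 1*23 - 0 = 23, d_1 = (530 - 23^2)/1 = 1/1 = 1, a_1 = floor((23 + 23)/1) = 46.
  m_2 = 1*46 - 23 = 23, d_2 = (530 - 23^2)/1 = 1/1 = 1: (m_2, d_2) = (m_1, d_1) = (23, 1), so from here the quotient a_1 repeats; the period length is 1.
So sqrt(530) = [23; (46)] with period length k = 1.
k is odd, so (p_{k-1}, q_{k-1}) only solves x^2 - 530y^2 = -1 and the fundamental solution of x^2 - 530y^2 = 1 is (p_{2k-1}, q_{2k-1}) = (p_1, q_1); compute convergents through index 1, running through the period twice.
Convergents (p_i = a_i*p_{i-1} + p_{i-2}, q_i = a_i*q_{i-1} + q_{i-2} with p_{-2}=0, p_{-1}=1, q_{-2}=1, q_{-1}=0):
  i=0: a_0=23, p_0 = 23*1 + 0 = 23, q_0 = 23*0 + 1 = 1.
  i=1: a_1=46, p_1 = 46*23 + 1 = 1059, q_1 = 46*1 + 0 = 46.
Indeed p_0^2 - 530*q_0^2 = 529 - 530 = -1, not +1.
Check: 1059^2 - 530*46^2 = 1121481 - 1121480 = 1, so (x, y) = (1059, 46) solves the equation, and by the theorem it is the least positive solution.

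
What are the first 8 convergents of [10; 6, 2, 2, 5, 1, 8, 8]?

Using the convergent recurrence p_i = a_i*p_{i-1} + p_{i-2}, q_i = a_i*q_{i-1} + q_{i-2} with p_{-2}=0, p_{-1}=1, q_{-2}=1, q_{-1}=0:
  i=0: a_0=10, p_0 = 10*1 + 0 = 10, q_0 = 10*0 + 1 = 1.
  i=1: a_1=6, p_1 = 6*10 + 1 = 61, q_1 = 6*1 + 0 = 6.
  i=2: a_2=2, p_2 = 2*61 + 10 = 132, q_2 = 2*6 + 1 = 13.
  i=3: a_3=2, p_3 = 2*132 + 61 = 325, q_3 = 2*13 + 6 = 32.
  i=4: a_4=5, p_4 = 5*325 + 132 = 1757, q_4 = 5*32 + 13 = 173.
  i=5: a_5=1, p_5 = 1*1757 + 325 = 2082, q_5 = 1*173 + 32 = 205.
  i=6: a_6=8, p_6 = 8*2082 + 1757 = 18413, q_6 = 8*205 + 173 = 1813.
  i=7: a_7=8, p_7 = 8*18413 + 2082 = 149386, q_7 = 8*1813 + 205 = 14709.

10/1, 61/6, 132/13, 325/32, 1757/173, 2082/205, 18413/1813, 149386/14709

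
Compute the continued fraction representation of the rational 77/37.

[2; 12, 3]

Run the Euclidean algorithm on 77 and 37; the successive quotients are the partial quotients a_0, a_1, ... (each step inverts the fractional part left over by the previous one):
  77 = 2*37 + 3, so a_0 = 2.
  37 = 12*3 + 1, so a_1 = 12.
  3 = 3*1 + 0, so a_2 = 3.
The remainder reaches 0 after 3 divisions, so the expansion has 3 partial quotients, read off in order.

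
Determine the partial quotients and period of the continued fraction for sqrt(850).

[29; (6, 2, 6, 58)]

Write x_i = (sqrt(850) + m_i)/d_i with (m_0, d_0) = (0, 1). a_0 = floor(sqrt(850)) = 29, since 29^2 = 841 <= 850 < 900 = 30^2.
Iterate m_{i+1} = d_i*a_i - m_i, d_{i+1} = (850 - m_{i+1}^2)/d_i, a_{i+1} = floor((a_0 + m_{i+1})/d_{i+1}):
  m_1 = 1*29 - 0 = 29, d_1 = (850 - 29^2)/1 = 9/1 = 9, a_1 = floor((29 + 29)/9) = 6.
  m_2 = 9*6 - 29 = 25, d_2 = (850 - 25^2)/9 = 225/9 = 25, a_2 = floor((29 + 25)/25) = 2.
  m_3 = 25*2 - 25 = 25, d_3 = (850 - 25^2)/25 = 225/25 = 9, a_3 = floor((29 + 25)/9) = 6.
  m_4 = 9*6 - 25 = 29, d_4 = (850 - 29^2)/9 = 9/9 = 1, a_4 = floor((29 + 29)/1) = 58.
  m_5 = 1*58 - 29 = 29, d_5 = (850 - 29^2)/1 = 9/1 = 9: (m_5, d_5) = (m_1, d_1) = (29, 9), so from here the quotients repeat a_1, ..., a_4; the period length is 4.
Hence the expansion of sqrt(850) is a_0 = 29 followed by the repeating block 6, 2, 6, 58 (period 4).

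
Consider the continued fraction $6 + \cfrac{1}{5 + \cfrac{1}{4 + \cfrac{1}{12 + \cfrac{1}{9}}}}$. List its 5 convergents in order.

6/1, 31/5, 130/21, 1591/257, 14449/2334

Using the convergent recurrence p_i = a_i*p_{i-1} + p_{i-2}, q_i = a_i*q_{i-1} + q_{i-2} with p_{-2}=0, p_{-1}=1, q_{-2}=1, q_{-1}=0:
  i=0: a_0=6, p_0 = 6*1 + 0 = 6, q_0 = 6*0 + 1 = 1.
  i=1: a_1=5, p_1 = 5*6 + 1 = 31, q_1 = 5*1 + 0 = 5.
  i=2: a_2=4, p_2 = 4*31 + 6 = 130, q_2 = 4*5 + 1 = 21.
  i=3: a_3=12, p_3 = 12*130 + 31 = 1591, q_3 = 12*21 + 5 = 257.
  i=4: a_4=9, p_4 = 9*1591 + 130 = 14449, q_4 = 9*257 + 21 = 2334.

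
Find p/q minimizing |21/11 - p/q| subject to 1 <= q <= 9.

17/9

Expand x = 21/11 as a continued fraction with the Euclidean algorithm:
  21 = 1*11 + 10, so a_0 = 1.
  11 = 1*10 + 1, so a_1 = 1.
  10 = 10*1 + 0, so a_2 = 10.
so x = [1; 1, 10].
Convergents (p_i = a_i*p_{i-1} + p_{i-2}, q_i = a_i*q_{i-1} + q_{i-2} with p_{-2}=0, p_{-1}=1, q_{-2}=1, q_{-1}=0), until the denominator exceeds 9:
  i=0: a_0=1, p_0 = 1*1 + 0 = 1, q_0 = 1*0 + 1 = 1.
  i=1: a_1=1, p_1 = 1*1 + 1 = 2, q_1 = 1*1 + 0 = 1.
  i=2: a_2=10, p_2 = 10*2 + 1 = 21, q_2 = 10*1 + 1 = 11.
q_2 = 11 > 9, so the last convergent with denominator <= 9 is p_1/q_1 = 2/1.
The closest fraction with denominator <= 9 is either p_1/q_1 or the intermediate fraction (k*p_1 + p_0)/(k*q_1 + q_0) with the largest k >= 1 whose denominator stays <= 9; these approach x as k grows, and every other convergent or intermediate fraction in range is farther away.
Largest k: floor((9 - q_0)/q_1) = floor((9 - 1)/1) = 8.
That gives (8*2 + 1)/(8*1 + 1) = 17/9.
Compare the errors: |x - 2/1| = |21*1 - 2*11|/(11*1) = 1/11, and |x - 17/9| = |21*9 - 17*11|/(11*9) = 2/99.
Cross-multiplying, 2*11 = 22 < 99 = 1*99, so 2/99 is smaller: the intermediate fraction 17/9 is closer to x than 2/1.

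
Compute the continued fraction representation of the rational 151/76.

Run the Euclidean algorithm on 151 and 76; the successive quotients are the partial quotients a_0, a_1, ... (each step inverts the fractional part left over by the previous one):
  151 = 1*76 + 75, so a_0 = 1.
  76 = 1*75 + 1, so a_1 = 1.
  75 = 75*1 + 0, so a_2 = 75.
The remainder reaches 0 after 3 divisions, so the expansion has 3 partial quotients, read off in order.

[1; 1, 75]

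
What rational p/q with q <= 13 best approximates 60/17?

46/13

Expand x = 60/17 as a continued fraction with the Euclidean algorithm:
  60 = 3*17 + 9, so a_0 = 3.
  17 = 1*9 + 8, so a_1 = 1.
  9 = 1*8 + 1, so a_2 = 1.
  8 = 8*1 + 0, so a_3 = 8.
so x = [3; 1, 1, 8].
Convergents (p_i = a_i*p_{i-1} + p_{i-2}, q_i = a_i*q_{i-1} + q_{i-2} with p_{-2}=0, p_{-1}=1, q_{-2}=1, q_{-1}=0), until the denominator exceeds 13:
  i=0: a_0=3, p_0 = 3*1 + 0 = 3, q_0 = 3*0 + 1 = 1.
  i=1: a_1=1, p_1 = 1*3 + 1 = 4, q_1 = 1*1 + 0 = 1.
  i=2: a_2=1, p_2 = 1*4 + 3 = 7, q_2 = 1*1 + 1 = 2.
  i=3: a_3=8, p_3 = 8*7 + 4 = 60, q_3 = 8*2 + 1 = 17.
q_3 = 17 > 13, so the last convergent with denominator <= 13 is p_2/q_2 = 7/2.
The closest fraction with denominator <= 13 is either p_2/q_2 or the intermediate fraction (k*p_2 + p_1)/(k*q_2 + q_1) with the largest k >= 1 whose denominator stays <= 13; these approach x as k grows, and every other convergent or intermediate fraction in range is farther away.
Largest k: floor((13 - q_1)/q_2) = floor((13 - 1)/2) = 6.
That gives (6*7 + 4)/(6*2 + 1) = 46/13.
Compare the errors: |x - 7/2| = |60*2 - 7*17|/(17*2) = 1/34, and |x - 46/13| = |60*13 - 46*17|/(17*13) = 2/221.
Cross-multiplying, 2*34 = 68 < 221 = 1*221, so 2/221 is smaller: the intermediate fraction 46/13 is closer to x than 7/2.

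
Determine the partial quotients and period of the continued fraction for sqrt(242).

[15; (1, 1, 3, 1, 14, 1, 3, 1, 1, 30)]

Write x_i = (sqrt(242) + m_i)/d_i with (m_0, d_0) = (0, 1). a_0 = floor(sqrt(242)) = 15, since 15^2 = 225 <= 242 < 256 = 16^2.
Iterate m_{i+1} = d_i*a_i - m_i, d_{i+1} = (242 - m_{i+1}^2)/d_i, a_{i+1} = floor((a_0 + m_{i+1})/d_{i+1}):
  m_1 = 1*15 - 0 = 15, d_1 = (242 - 15^2)/1 = 17/1 = 17, a_1 = floor((15 + 15)/17) = 1.
  m_2 = 17*1 - 15 = 2, d_2 = (242 - 2^2)/17 = 238/17 = 14, a_2 = floor((15 + 2)/14) = 1.
  m_3 = 14*1 - 2 = 12, d_3 = (242 - 12^2)/14 = 98/14 = 7, a_3 = floor((15 + 12)/7) = 3.
  m_4 = 7*3 - 12 = 9, d_4 = (242 - 9^2)/7 = 161/7 = 23, a_4 = floor((15 + 9)/23) = 1.
  m_5 = 23*1 - 9 = 14, d_5 = (242 - 14^2)/23 = 46/23 = 2, a_5 = floor((15 + 14)/2) = 14.
  m_6 = 2*14 - 14 = 14, d_6 = (242 - 14^2)/2 = 46/2 = 23, a_6 = floor((15 + 14)/23) = 1.
  m_7 = 23*1 - 14 = 9, d_7 = (242 - 9^2)/23 = 161/23 = 7, a_7 = floor((15 + 9)/7) = 3.
  m_8 = 7*3 - 9 = 12, d_8 = (242 - 12^2)/7 = 98/7 = 14, a_8 = floor((15 + 12)/14) = 1.
  m_9 = 14*1 - 12 = 2, d_9 = (242 - 2^2)/14 = 238/14 = 17, a_9 = floor((15 + 2)/17) = 1.
  m_10 = 17*1 - 2 = 15, d_10 = (242 - 15^2)/17 = 17/17 = 1, a_10 = floor((15 + 15)/1) = 30.
  m_11 = 1*30 - 15 = 15, d_11 = (242 - 15^2)/1 = 17/1 = 17: (m_11, d_11) = (m_1, d_1) = (15, 17), so from here the quotients repeat a_1, ..., a_10; the period length is 10.
Hence the expansion of sqrt(242) is a_0 = 15 followed by the repeating block 1, 1, 3, 1, 14, 1, 3, 1, 1, 30 (period 10).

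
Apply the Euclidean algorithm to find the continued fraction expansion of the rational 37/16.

[2; 3, 5]

Run the Euclidean algorithm on 37 and 16; the successive quotients are the partial quotients a_0, a_1, ... (each step inverts the fractional part left over by the previous one):
  37 = 2*16 + 5, so a_0 = 2.
  16 = 3*5 + 1, so a_1 = 3.
  5 = 5*1 + 0, so a_2 = 5.
The remainder reaches 0 after 3 divisions, so the expansion has 3 partial quotients, read off in order.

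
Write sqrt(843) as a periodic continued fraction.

Write x_i = (sqrt(843) + m_i)/d_i with (m_0, d_0) = (0, 1). a_0 = floor(sqrt(843)) = 29, since 29^2 = 841 <= 843 < 900 = 30^2.
Iterate m_{i+1} = d_i*a_i - m_i, d_{i+1} = (843 - m_{i+1}^2)/d_i, a_{i+1} = floor((a_0 + m_{i+1})/d_{i+1}):
  m_1 = 1*29 - 0 = 29, d_1 = (843 - 29^2)/1 = 2/1 = 2, a_1 = floor((29 + 29)/2) = 29.
  m_2 = 2*29 - 29 = 29, d_2 = (843 - 29^2)/2 = 2/2 = 1, a_2 = floor((29 + 29)/1) = 58.
  m_3 = 1*58 - 29 = 29, d_3 = (843 - 29^2)/1 = 2/1 = 2: (m_3, d_3) = (m_1, d_1) = (29, 2), so from here the quotients repeat a_1, a_2; the period length is 2.
Hence the expansion of sqrt(843) is a_0 = 29 followed by the repeating block 29, 58 (period 2).

[29; (29, 58)]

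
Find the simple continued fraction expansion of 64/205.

Run the Euclidean algorithm on 64 and 205; the successive quotients are the partial quotients a_0, a_1, ... (each step inverts the fractional part left over by the previous one):
  64 = 0*205 + 64, so a_0 = 0.
  205 = 3*64 + 13, so a_1 = 3.
  64 = 4*13 + 12, so a_2 = 4.
  13 = 1*12 + 1, so a_3 = 1.
  12 = 12*1 + 0, so a_4 = 12.
The remainder reaches 0 after 5 divisions, so the expansion has 5 partial quotients, read off in order.

[0; 3, 4, 1, 12]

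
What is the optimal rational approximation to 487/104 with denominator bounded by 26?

103/22

Expand x = 487/104 as a continued fraction with the Euclidean algorithm:
  487 = 4*104 + 71, so a_0 = 4.
  104 = 1*71 + 33, so a_1 = 1.
  71 = 2*33 + 5, so a_2 = 2.
  33 = 6*5 + 3, so a_3 = 6.
  5 = 1*3 + 2, so a_4 = 1.
  3 = 1*2 + 1, so a_5 = 1.
  2 = 2*1 + 0, so a_6 = 2.
so x = [4; 1, 2, 6, 1, 1, 2].
Convergents (p_i = a_i*p_{i-1} + p_{i-2}, q_i = a_i*q_{i-1} + q_{i-2} with p_{-2}=0, p_{-1}=1, q_{-2}=1, q_{-1}=0), until the denominator exceeds 26:
  i=0: a_0=4, p_0 = 4*1 + 0 = 4, q_0 = 4*0 + 1 = 1.
  i=1: a_1=1, p_1 = 1*4 + 1 = 5, q_1 = 1*1 + 0 = 1.
  i=2: a_2=2, p_2 = 2*5 + 4 = 14, q_2 = 2*1 + 1 = 3.
  i=3: a_3=6, p_3 = 6*14 + 5 = 89, q_3 = 6*3 + 1 = 19.
  i=4: a_4=1, p_4 = 1*89 + 14 = 103, q_4 = 1*19 + 3 = 22.
  i=5: a_5=1, p_5 = 1*103 + 89 = 192, q_5 = 1*22 + 19 = 41.
q_5 = 41 > 26, so the last convergent with denominator <= 26 is p_4/q_4 = 103/22.
The closest fraction with denominator <= 26 is either p_4/q_4 or the intermediate fraction (k*p_4 + p_3)/(k*q_4 + q_3) with the largest k >= 1 whose denominator stays <= 26; these approach x as k grows, and every other convergent or intermediate fraction in range is farther away.
Largest k: floor((26 - q_3)/q_4) = floor((26 - 19)/22) = 0.
Since k = 0, no intermediate fraction beyond p_4/q_4 has denominator <= 26, so the convergent 103/22 is the closest (its error is |487*22 - 103*104|/(104*22) = 2/2288).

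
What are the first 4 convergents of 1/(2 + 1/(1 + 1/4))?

Using the convergent recurrence p_i = a_i*p_{i-1} + p_{i-2}, q_i = a_i*q_{i-1} + q_{i-2} with p_{-2}=0, p_{-1}=1, q_{-2}=1, q_{-1}=0:
  i=0: a_0=0, p_0 = 0*1 + 0 = 0, q_0 = 0*0 + 1 = 1.
  i=1: a_1=2, p_1 = 2*0 + 1 = 1, q_1 = 2*1 + 0 = 2.
  i=2: a_2=1, p_2 = 1*1 + 0 = 1, q_2 = 1*2 + 1 = 3.
  i=3: a_3=4, p_3 = 4*1 + 1 = 5, q_3 = 4*3 + 2 = 14.

0/1, 1/2, 1/3, 5/14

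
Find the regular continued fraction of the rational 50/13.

Run the Euclidean algorithm on 50 and 13; the successive quotients are the partial quotients a_0, a_1, ... (each step inverts the fractional part left over by the previous one):
  50 = 3*13 + 11, so a_0 = 3.
  13 = 1*11 + 2, so a_1 = 1.
  11 = 5*2 + 1, so a_2 = 5.
  2 = 2*1 + 0, so a_3 = 2.
The remainder reaches 0 after 4 divisions, so the expansion has 4 partial quotients, read off in order.

[3; 1, 5, 2]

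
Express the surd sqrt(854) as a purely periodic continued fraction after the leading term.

[29; (4, 2, 11, 4, 11, 2, 4, 58)]

Write x_i = (sqrt(854) + m_i)/d_i with (m_0, d_0) = (0, 1). a_0 = floor(sqrt(854)) = 29, since 29^2 = 841 <= 854 < 900 = 30^2.
Iterate m_{i+1} = d_i*a_i - m_i, d_{i+1} = (854 - m_{i+1}^2)/d_i, a_{i+1} = floor((a_0 + m_{i+1})/d_{i+1}):
  m_1 = 1*29 - 0 = 29, d_1 = (854 - 29^2)/1 = 13/1 = 13, a_1 = floor((29 + 29)/13) = 4.
  m_2 = 13*4 - 29 = 23, d_2 = (854 - 23^2)/13 = 325/13 = 25, a_2 = floor((29 + 23)/25) = 2.
  m_3 = 25*2 - 23 = 27, d_3 = (854 - 27^2)/25 = 125/25 = 5, a_3 = floor((29 + 27)/5) = 11.
  m_4 = 5*11 - 27 = 28, d_4 = (854 - 28^2)/5 = 70/5 = 14, a_4 = floor((29 + 28)/14) = 4.
  m_5 = 14*4 - 28 = 28, d_5 = (854 - 28^2)/14 = 70/14 = 5, a_5 = floor((29 + 28)/5) = 11.
  m_6 = 5*11 - 28 = 27, d_6 = (854 - 27^2)/5 = 125/5 = 25, a_6 = floor((29 + 27)/25) = 2.
  m_7 = 25*2 - 27 = 23, d_7 = (854 - 23^2)/25 = 325/25 = 13, a_7 = floor((29 + 23)/13) = 4.
  m_8 = 13*4 - 23 = 29, d_8 = (854 - 29^2)/13 = 13/13 = 1, a_8 = floor((29 + 29)/1) = 58.
  m_9 = 1*58 - 29 = 29, d_9 = (854 - 29^2)/1 = 13/1 = 13: (m_9, d_9) = (m_1, d_1) = (29, 13), so from here the quotients repeat a_1, ..., a_8; the period length is 8.
Hence the expansion of sqrt(854) is a_0 = 29 followed by the repeating block 4, 2, 11, 4, 11, 2, 4, 58 (period 8).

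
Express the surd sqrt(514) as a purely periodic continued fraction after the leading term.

Write x_i = (sqrt(514) + m_i)/d_i with (m_0, d_0) = (0, 1). a_0 = floor(sqrt(514)) = 22, since 22^2 = 484 <= 514 < 529 = 23^2.
Iterate m_{i+1} = d_i*a_i - m_i, d_{i+1} = (514 - m_{i+1}^2)/d_i, a_{i+1} = floor((a_0 + m_{i+1})/d_{i+1}):
  m_1 = 1*22 - 0 = 22, d_1 = (514 - 22^2)/1 = 30/1 = 30, a_1 = floor((22 + 22)/30) = 1.
  m_2 = 30*1 - 22 = 8, d_2 = (514 - 8^2)/30 = 450/30 = 15, a_2 = floor((22 + 8)/15) = 2.
  m_3 = 15*2 - 8 = 22, d_3 = (514 - 22^2)/15 = 30/15 = 2, a_3 = floor((22 + 22)/2) = 22.
  m_4 = 2*22 - 22 = 22, d_4 = (514 - 22^2)/2 = 30/2 = 15, a_4 = floor((22 + 22)/15) = 2.
  m_5 = 15*2 - 22 = 8, d_5 = (514 - 8^2)/15 = 450/15 = 30, a_5 = floor((22 + 8)/30) = 1.
  m_6 = 30*1 - 8 = 22, d_6 = (514 - 22^2)/30 = 30/30 = 1, a_6 = floor((22 + 22)/1) = 44.
  m_7 = 1*44 - 22 = 22, d_7 = (514 - 22^2)/1 = 30/1 = 30: (m_7, d_7) = (m_1, d_1) = (22, 30), so from here the quotients repeat a_1, ..., a_6; the period length is 6.
Hence the expansion of sqrt(514) is a_0 = 22 followed by the repeating block 1, 2, 22, 2, 1, 44 (period 6).

[22; (1, 2, 22, 2, 1, 44)]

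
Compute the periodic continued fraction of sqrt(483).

Write x_i = (sqrt(483) + m_i)/d_i with (m_0, d_0) = (0, 1). a_0 = floor(sqrt(483)) = 21, since 21^2 = 441 <= 483 < 484 = 22^2.
Iterate m_{i+1} = d_i*a_i - m_i, d_{i+1} = (483 - m_{i+1}^2)/d_i, a_{i+1} = floor((a_0 + m_{i+1})/d_{i+1}):
  m_1 = 1*21 - 0 = 21, d_1 = (483 - 21^2)/1 = 42/1 = 42, a_1 = floor((21 + 21)/42) = 1.
  m_2 = 42*1 - 21 = 21, d_2 = (483 - 21^2)/42 = 42/42 = 1, a_2 = floor((21 + 21)/1) = 42.
  m_3 = 1*42 - 21 = 21, d_3 = (483 - 21^2)/1 = 42/1 = 42: (m_3, d_3) = (m_1, d_1) = (21, 42), so from here the quotients repeat a_1, a_2; the period length is 2.
Hence the expansion of sqrt(483) is a_0 = 21 followed by the repeating block 1, 42 (period 2).

[21; (1, 42)]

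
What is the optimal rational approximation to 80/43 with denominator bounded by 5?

9/5

Expand x = 80/43 as a continued fraction with the Euclidean algorithm:
  80 = 1*43 + 37, so a_0 = 1.
  43 = 1*37 + 6, so a_1 = 1.
  37 = 6*6 + 1, so a_2 = 6.
  6 = 6*1 + 0, so a_3 = 6.
so x = [1; 1, 6, 6].
Convergents (p_i = a_i*p_{i-1} + p_{i-2}, q_i = a_i*q_{i-1} + q_{i-2} with p_{-2}=0, p_{-1}=1, q_{-2}=1, q_{-1}=0), until the denominator exceeds 5:
  i=0: a_0=1, p_0 = 1*1 + 0 = 1, q_0 = 1*0 + 1 = 1.
  i=1: a_1=1, p_1 = 1*1 + 1 = 2, q_1 = 1*1 + 0 = 1.
  i=2: a_2=6, p_2 = 6*2 + 1 = 13, q_2 = 6*1 + 1 = 7.
q_2 = 7 > 5, so the last convergent with denominator <= 5 is p_1/q_1 = 2/1.
The closest fraction with denominator <= 5 is either p_1/q_1 or the intermediate fraction (k*p_1 + p_0)/(k*q_1 + q_0) with the largest k >= 1 whose denominator stays <= 5; these approach x as k grows, and every other convergent or intermediate fraction in range is farther away.
Largest k: floor((5 - q_0)/q_1) = floor((5 - 1)/1) = 4.
That gives (4*2 + 1)/(4*1 + 1) = 9/5.
Compare the errors: |x - 2/1| = |80*1 - 2*43|/(43*1) = 6/43, and |x - 9/5| = |80*5 - 9*43|/(43*5) = 13/215.
Cross-multiplying, 13*43 = 559 < 1290 = 6*215, so 13/215 is smaller: the intermediate fraction 9/5 is closer to x than 2/1.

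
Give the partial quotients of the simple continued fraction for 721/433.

[1; 1, 1, 1, 71, 2]

Run the Euclidean algorithm on 721 and 433; the successive quotients are the partial quotients a_0, a_1, ... (each step inverts the fractional part left over by the previous one):
  721 = 1*433 + 288, so a_0 = 1.
  433 = 1*288 + 145, so a_1 = 1.
  288 = 1*145 + 143, so a_2 = 1.
  145 = 1*143 + 2, so a_3 = 1.
  143 = 71*2 + 1, so a_4 = 71.
  2 = 2*1 + 0, so a_5 = 2.
The remainder reaches 0 after 6 divisions, so the expansion has 6 partial quotients, read off in order.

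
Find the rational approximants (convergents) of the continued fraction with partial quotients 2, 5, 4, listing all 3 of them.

Using the convergent recurrence p_i = a_i*p_{i-1} + p_{i-2}, q_i = a_i*q_{i-1} + q_{i-2} with p_{-2}=0, p_{-1}=1, q_{-2}=1, q_{-1}=0:
  i=0: a_0=2, p_0 = 2*1 + 0 = 2, q_0 = 2*0 + 1 = 1.
  i=1: a_1=5, p_1 = 5*2 + 1 = 11, q_1 = 5*1 + 0 = 5.
  i=2: a_2=4, p_2 = 4*11 + 2 = 46, q_2 = 4*5 + 1 = 21.

2/1, 11/5, 46/21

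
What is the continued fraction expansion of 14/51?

[0; 3, 1, 1, 1, 4]

Run the Euclidean algorithm on 14 and 51; the successive quotients are the partial quotients a_0, a_1, ... (each step inverts the fractional part left over by the previous one):
  14 = 0*51 + 14, so a_0 = 0.
  51 = 3*14 + 9, so a_1 = 3.
  14 = 1*9 + 5, so a_2 = 1.
  9 = 1*5 + 4, so a_3 = 1.
  5 = 1*4 + 1, so a_4 = 1.
  4 = 4*1 + 0, so a_5 = 4.
The remainder reaches 0 after 6 divisions, so the expansion has 6 partial quotients, read off in order.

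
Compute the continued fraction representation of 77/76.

Run the Euclidean algorithm on 77 and 76; the successive quotients are the partial quotients a_0, a_1, ... (each step inverts the fractional part left over by the previous one):
  77 = 1*76 + 1, so a_0 = 1.
  76 = 76*1 + 0, so a_1 = 76.
The remainder reaches 0 after 2 divisions, so the expansion has 2 partial quotients, read off in order.

[1; 76]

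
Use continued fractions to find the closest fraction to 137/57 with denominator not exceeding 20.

Expand x = 137/57 as a continued fraction with the Euclidean algorithm:
  137 = 2*57 + 23, so a_0 = 2.
  57 = 2*23 + 11, so a_1 = 2.
  23 = 2*11 + 1, so a_2 = 2.
  11 = 11*1 + 0, so a_3 = 11.
so x = [2; 2, 2, 11].
Convergents (p_i = a_i*p_{i-1} + p_{i-2}, q_i = a_i*q_{i-1} + q_{i-2} with p_{-2}=0, p_{-1}=1, q_{-2}=1, q_{-1}=0), until the denominator exceeds 20:
  i=0: a_0=2, p_0 = 2*1 + 0 = 2, q_0 = 2*0 + 1 = 1.
  i=1: a_1=2, p_1 = 2*2 + 1 = 5, q_1 = 2*1 + 0 = 2.
  i=2: a_2=2, p_2 = 2*5 + 2 = 12, q_2 = 2*2 + 1 = 5.
  i=3: a_3=11, p_3 = 11*12 + 5 = 137, q_3 = 11*5 + 2 = 57.
q_3 = 57 > 20, so the last convergent with denominator <= 20 is p_2/q_2 = 12/5.
The closest fraction with denominator <= 20 is either p_2/q_2 or the intermediate fraction (k*p_2 + p_1)/(k*q_2 + q_1) with the largest k >= 1 whose denominator stays <= 20; these approach x as k grows, and every other convergent or intermediate fraction in range is farther away.
Largest k: floor((20 - q_1)/q_2) = floor((20 - 2)/5) = 3.
That gives (3*12 + 5)/(3*5 + 2) = 41/17.
Compare the errors: |x - 12/5| = |137*5 - 12*57|/(57*5) = 1/285, and |x - 41/17| = |137*17 - 41*57|/(57*17) = 8/969.
Cross-multiplying, 1*969 = 969 < 2280 = 8*285, so 1/285 is smaller: the convergent 12/5 is closer to x than 41/17.

12/5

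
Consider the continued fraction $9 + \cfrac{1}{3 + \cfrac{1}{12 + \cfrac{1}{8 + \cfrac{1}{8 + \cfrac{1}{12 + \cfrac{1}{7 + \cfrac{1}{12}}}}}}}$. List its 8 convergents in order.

9/1, 28/3, 345/37, 2788/299, 22649/2429, 274576/29447, 1944681/208558, 23610748/2532143

Using the convergent recurrence p_i = a_i*p_{i-1} + p_{i-2}, q_i = a_i*q_{i-1} + q_{i-2} with p_{-2}=0, p_{-1}=1, q_{-2}=1, q_{-1}=0:
  i=0: a_0=9, p_0 = 9*1 + 0 = 9, q_0 = 9*0 + 1 = 1.
  i=1: a_1=3, p_1 = 3*9 + 1 = 28, q_1 = 3*1 + 0 = 3.
  i=2: a_2=12, p_2 = 12*28 + 9 = 345, q_2 = 12*3 + 1 = 37.
  i=3: a_3=8, p_3 = 8*345 + 28 = 2788, q_3 = 8*37 + 3 = 299.
  i=4: a_4=8, p_4 = 8*2788 + 345 = 22649, q_4 = 8*299 + 37 = 2429.
  i=5: a_5=12, p_5 = 12*22649 + 2788 = 274576, q_5 = 12*2429 + 299 = 29447.
  i=6: a_6=7, p_6 = 7*274576 + 22649 = 1944681, q_6 = 7*29447 + 2429 = 208558.
  i=7: a_7=12, p_7 = 12*1944681 + 274576 = 23610748, q_7 = 12*208558 + 29447 = 2532143.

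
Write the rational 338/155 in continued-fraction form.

[2; 5, 1, 1, 6, 2]

Run the Euclidean algorithm on 338 and 155; the successive quotients are the partial quotients a_0, a_1, ... (each step inverts the fractional part left over by the previous one):
  338 = 2*155 + 28, so a_0 = 2.
  155 = 5*28 + 15, so a_1 = 5.
  28 = 1*15 + 13, so a_2 = 1.
  15 = 1*13 + 2, so a_3 = 1.
  13 = 6*2 + 1, so a_4 = 6.
  2 = 2*1 + 0, so a_5 = 2.
The remainder reaches 0 after 6 divisions, so the expansion has 6 partial quotients, read off in order.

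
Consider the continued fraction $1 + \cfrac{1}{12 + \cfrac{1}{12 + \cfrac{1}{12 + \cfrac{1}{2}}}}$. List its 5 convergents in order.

Using the convergent recurrence p_i = a_i*p_{i-1} + p_{i-2}, q_i = a_i*q_{i-1} + q_{i-2} with p_{-2}=0, p_{-1}=1, q_{-2}=1, q_{-1}=0:
  i=0: a_0=1, p_0 = 1*1 + 0 = 1, q_0 = 1*0 + 1 = 1.
  i=1: a_1=12, p_1 = 12*1 + 1 = 13, q_1 = 12*1 + 0 = 12.
  i=2: a_2=12, p_2 = 12*13 + 1 = 157, q_2 = 12*12 + 1 = 145.
  i=3: a_3=12, p_3 = 12*157 + 13 = 1897, q_3 = 12*145 + 12 = 1752.
  i=4: a_4=2, p_4 = 2*1897 + 157 = 3951, q_4 = 2*1752 + 145 = 3649.

1/1, 13/12, 157/145, 1897/1752, 3951/3649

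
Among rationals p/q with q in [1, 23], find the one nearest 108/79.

26/19

Expand x = 108/79 as a continued fraction with the Euclidean algorithm:
  108 = 1*79 + 29, so a_0 = 1.
  79 = 2*29 + 21, so a_1 = 2.
  29 = 1*21 + 8, so a_2 = 1.
  21 = 2*8 + 5, so a_3 = 2.
  8 = 1*5 + 3, so a_4 = 1.
  5 = 1*3 + 2, so a_5 = 1.
  3 = 1*2 + 1, so a_6 = 1.
  2 = 2*1 + 0, so a_7 = 2.
so x = [1; 2, 1, 2, 1, 1, 1, 2].
Convergents (p_i = a_i*p_{i-1} + p_{i-2}, q_i = a_i*q_{i-1} + q_{i-2} with p_{-2}=0, p_{-1}=1, q_{-2}=1, q_{-1}=0), until the denominator exceeds 23:
  i=0: a_0=1, p_0 = 1*1 + 0 = 1, q_0 = 1*0 + 1 = 1.
  i=1: a_1=2, p_1 = 2*1 + 1 = 3, q_1 = 2*1 + 0 = 2.
  i=2: a_2=1, p_2 = 1*3 + 1 = 4, q_2 = 1*2 + 1 = 3.
  i=3: a_3=2, p_3 = 2*4 + 3 = 11, q_3 = 2*3 + 2 = 8.
  i=4: a_4=1, p_4 = 1*11 + 4 = 15, q_4 = 1*8 + 3 = 11.
  i=5: a_5=1, p_5 = 1*15 + 11 = 26, q_5 = 1*11 + 8 = 19.
  i=6: a_6=1, p_6 = 1*26 + 15 = 41, q_6 = 1*19 + 11 = 30.
q_6 = 30 > 23, so the last convergent with denominator <= 23 is p_5/q_5 = 26/19.
The closest fraction with denominator <= 23 is either p_5/q_5 or the intermediate fraction (k*p_5 + p_4)/(k*q_5 + q_4) with the largest k >= 1 whose denominator stays <= 23; these approach x as k grows, and every other convergent or intermediate fraction in range is farther away.
Largest k: floor((23 - q_4)/q_5) = floor((23 - 11)/19) = 0.
Since k = 0, no intermediate fraction beyond p_5/q_5 has denominator <= 23, so the convergent 26/19 is the closest (its error is |108*19 - 26*79|/(79*19) = 2/1501).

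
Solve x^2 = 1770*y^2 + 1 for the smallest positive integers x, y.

(x, y) = (589, 14)

First expand sqrt(1770) as a continued fraction. With x_i = (sqrt(1770) + m_i)/d_i and (m_0, d_0) = (0, 1): a_0 = floor(sqrt(1770)) = 42, since 42^2 = 1764 <= 1770 < 1849 = 43^2.
Iterate m_{i+1} = d_i*a_i - m_i, d_{i+1} = (1770 - m_{i+1}^2)/d_i, a_{i+1} = floor((a_0 + m_{i+1})/d_{i+1}):
  m_1 = 1*42 - 0 = 42, d_1 = (1770 - 42^2)/1 = 6/1 = 6, a_1 = floor((42 + 42)/6) = 14.
  m_2 = 6*14 - 42 = 42, d_2 = (1770 - 42^2)/6 = 6/6 = 1, a_2 = floor((42 + 42)/1) = 84.
  m_3 = 1*84 - 42 = 42, d_3 = (1770 - 42^2)/1 = 6/1 = 6: (m_3, d_3) = (m_1, d_1) = (42, 6), so from here the quotients repeat a_1, a_2; the period length is 2.
So sqrt(1770) = [42; (14, 84)] with period length k = 2.
k is even, so the fundamental solution of x^2 - 1770y^2 = 1 is (p_{k-1}, q_{k-1}) = (p_1, q_1); compute convergents through index 1.
Convergents (p_i = a_i*p_{i-1} + p_{i-2}, q_i = a_i*q_{i-1} + q_{i-2} with p_{-2}=0, p_{-1}=1, q_{-2}=1, q_{-1}=0):
  i=0: a_0=42, p_0 = 42*1 + 0 = 42, q_0 = 42*0 + 1 = 1.
  i=1: a_1=14, p_1 = 14*42 + 1 = 589, q_1 = 14*1 + 0 = 14.
Check: 589^2 - 1770*14^2 = 346921 - 346920 = 1, so (x, y) = (589, 14) solves the equation, and by the theorem it is the least positive solution.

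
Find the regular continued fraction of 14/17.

[0; 1, 4, 1, 2]

Run the Euclidean algorithm on 14 and 17; the successive quotients are the partial quotients a_0, a_1, ... (each step inverts the fractional part left over by the previous one):
  14 = 0*17 + 14, so a_0 = 0.
  17 = 1*14 + 3, so a_1 = 1.
  14 = 4*3 + 2, so a_2 = 4.
  3 = 1*2 + 1, so a_3 = 1.
  2 = 2*1 + 0, so a_4 = 2.
The remainder reaches 0 after 5 divisions, so the expansion has 5 partial quotients, read off in order.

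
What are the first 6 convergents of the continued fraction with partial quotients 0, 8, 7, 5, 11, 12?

0/1, 1/8, 7/57, 36/293, 403/3280, 4872/39653

Using the convergent recurrence p_i = a_i*p_{i-1} + p_{i-2}, q_i = a_i*q_{i-1} + q_{i-2} with p_{-2}=0, p_{-1}=1, q_{-2}=1, q_{-1}=0:
  i=0: a_0=0, p_0 = 0*1 + 0 = 0, q_0 = 0*0 + 1 = 1.
  i=1: a_1=8, p_1 = 8*0 + 1 = 1, q_1 = 8*1 + 0 = 8.
  i=2: a_2=7, p_2 = 7*1 + 0 = 7, q_2 = 7*8 + 1 = 57.
  i=3: a_3=5, p_3 = 5*7 + 1 = 36, q_3 = 5*57 + 8 = 293.
  i=4: a_4=11, p_4 = 11*36 + 7 = 403, q_4 = 11*293 + 57 = 3280.
  i=5: a_5=12, p_5 = 12*403 + 36 = 4872, q_5 = 12*3280 + 293 = 39653.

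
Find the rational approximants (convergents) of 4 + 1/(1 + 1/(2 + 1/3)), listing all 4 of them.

4/1, 5/1, 14/3, 47/10

Using the convergent recurrence p_i = a_i*p_{i-1} + p_{i-2}, q_i = a_i*q_{i-1} + q_{i-2} with p_{-2}=0, p_{-1}=1, q_{-2}=1, q_{-1}=0:
  i=0: a_0=4, p_0 = 4*1 + 0 = 4, q_0 = 4*0 + 1 = 1.
  i=1: a_1=1, p_1 = 1*4 + 1 = 5, q_1 = 1*1 + 0 = 1.
  i=2: a_2=2, p_2 = 2*5 + 4 = 14, q_2 = 2*1 + 1 = 3.
  i=3: a_3=3, p_3 = 3*14 + 5 = 47, q_3 = 3*3 + 1 = 10.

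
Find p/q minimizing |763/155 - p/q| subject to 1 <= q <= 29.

Expand x = 763/155 as a continued fraction with the Euclidean algorithm:
  763 = 4*155 + 143, so a_0 = 4.
  155 = 1*143 + 12, so a_1 = 1.
  143 = 11*12 + 11, so a_2 = 11.
  12 = 1*11 + 1, so a_3 = 1.
  11 = 11*1 + 0, so a_4 = 11.
so x = [4; 1, 11, 1, 11].
Convergents (p_i = a_i*p_{i-1} + p_{i-2}, q_i = a_i*q_{i-1} + q_{i-2} with p_{-2}=0, p_{-1}=1, q_{-2}=1, q_{-1}=0), until the denominator exceeds 29:
  i=0: a_0=4, p_0 = 4*1 + 0 = 4, q_0 = 4*0 + 1 = 1.
  i=1: a_1=1, p_1 = 1*4 + 1 = 5, q_1 = 1*1 + 0 = 1.
  i=2: a_2=11, p_2 = 11*5 + 4 = 59, q_2 = 11*1 + 1 = 12.
  i=3: a_3=1, p_3 = 1*59 + 5 = 64, q_3 = 1*12 + 1 = 13.
  i=4: a_4=11, p_4 = 11*64 + 59 = 763, q_4 = 11*13 + 12 = 155.
q_4 = 155 > 29, so the last convergent with denominator <= 29 is p_3/q_3 = 64/13.
The closest fraction with denominator <= 29 is either p_3/q_3 or the intermediate fraction (k*p_3 + p_2)/(k*q_3 + q_2) with the largest k >= 1 whose denominator stays <= 29; these approach x as k grows, and every other convergent or intermediate fraction in range is farther away.
Largest k: floor((29 - q_2)/q_3) = floor((29 - 12)/13) = 1.
That gives (1*64 + 59)/(1*13 + 12) = 123/25.
Compare the errors: |x - 64/13| = |763*13 - 64*155|/(155*13) = 1/2015, and |x - 123/25| = |763*25 - 123*155|/(155*25) = 10/3875.
Cross-multiplying, 1*3875 = 3875 < 20150 = 10*2015, so 1/2015 is smaller: the convergent 64/13 is closer to x than 123/25.

64/13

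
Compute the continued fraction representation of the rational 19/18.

Run the Euclidean algorithm on 19 and 18; the successive quotients are the partial quotients a_0, a_1, ... (each step inverts the fractional part left over by the previous one):
  19 = 1*18 + 1, so a_0 = 1.
  18 = 18*1 + 0, so a_1 = 18.
The remainder reaches 0 after 2 divisions, so the expansion has 2 partial quotients, read off in order.

[1; 18]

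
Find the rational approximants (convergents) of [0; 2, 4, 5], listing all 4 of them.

0/1, 1/2, 4/9, 21/47

Using the convergent recurrence p_i = a_i*p_{i-1} + p_{i-2}, q_i = a_i*q_{i-1} + q_{i-2} with p_{-2}=0, p_{-1}=1, q_{-2}=1, q_{-1}=0:
  i=0: a_0=0, p_0 = 0*1 + 0 = 0, q_0 = 0*0 + 1 = 1.
  i=1: a_1=2, p_1 = 2*0 + 1 = 1, q_1 = 2*1 + 0 = 2.
  i=2: a_2=4, p_2 = 4*1 + 0 = 4, q_2 = 4*2 + 1 = 9.
  i=3: a_3=5, p_3 = 5*4 + 1 = 21, q_3 = 5*9 + 2 = 47.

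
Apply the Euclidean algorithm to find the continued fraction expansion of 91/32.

Run the Euclidean algorithm on 91 and 32; the successive quotients are the partial quotients a_0, a_1, ... (each step inverts the fractional part left over by the previous one):
  91 = 2*32 + 27, so a_0 = 2.
  32 = 1*27 + 5, so a_1 = 1.
  27 = 5*5 + 2, so a_2 = 5.
  5 = 2*2 + 1, so a_3 = 2.
  2 = 2*1 + 0, so a_4 = 2.
The remainder reaches 0 after 5 divisions, so the expansion has 5 partial quotients, read off in order.

[2; 1, 5, 2, 2]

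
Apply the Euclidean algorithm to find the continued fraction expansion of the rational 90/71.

[1; 3, 1, 2, 1, 4]

Run the Euclidean algorithm on 90 and 71; the successive quotients are the partial quotients a_0, a_1, ... (each step inverts the fractional part left over by the previous one):
  90 = 1*71 + 19, so a_0 = 1.
  71 = 3*19 + 14, so a_1 = 3.
  19 = 1*14 + 5, so a_2 = 1.
  14 = 2*5 + 4, so a_3 = 2.
  5 = 1*4 + 1, so a_4 = 1.
  4 = 4*1 + 0, so a_5 = 4.
The remainder reaches 0 after 6 divisions, so the expansion has 6 partial quotients, read off in order.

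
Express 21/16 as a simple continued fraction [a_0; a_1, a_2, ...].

[1; 3, 5]

Run the Euclidean algorithm on 21 and 16; the successive quotients are the partial quotients a_0, a_1, ... (each step inverts the fractional part left over by the previous one):
  21 = 1*16 + 5, so a_0 = 1.
  16 = 3*5 + 1, so a_1 = 3.
  5 = 5*1 + 0, so a_2 = 5.
The remainder reaches 0 after 3 divisions, so the expansion has 3 partial quotients, read off in order.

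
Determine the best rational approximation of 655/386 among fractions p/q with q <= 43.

56/33

Expand x = 655/386 as a continued fraction with the Euclidean algorithm:
  655 = 1*386 + 269, so a_0 = 1.
  386 = 1*269 + 117, so a_1 = 1.
  269 = 2*117 + 35, so a_2 = 2.
  117 = 3*35 + 12, so a_3 = 3.
  35 = 2*12 + 11, so a_4 = 2.
  12 = 1*11 + 1, so a_5 = 1.
  11 = 11*1 + 0, so a_6 = 11.
so x = [1; 1, 2, 3, 2, 1, 11].
Convergents (p_i = a_i*p_{i-1} + p_{i-2}, q_i = a_i*q_{i-1} + q_{i-2} with p_{-2}=0, p_{-1}=1, q_{-2}=1, q_{-1}=0), until the denominator exceeds 43:
  i=0: a_0=1, p_0 = 1*1 + 0 = 1, q_0 = 1*0 + 1 = 1.
  i=1: a_1=1, p_1 = 1*1 + 1 = 2, q_1 = 1*1 + 0 = 1.
  i=2: a_2=2, p_2 = 2*2 + 1 = 5, q_2 = 2*1 + 1 = 3.
  i=3: a_3=3, p_3 = 3*5 + 2 = 17, q_3 = 3*3 + 1 = 10.
  i=4: a_4=2, p_4 = 2*17 + 5 = 39, q_4 = 2*10 + 3 = 23.
  i=5: a_5=1, p_5 = 1*39 + 17 = 56, q_5 = 1*23 + 10 = 33.
  i=6: a_6=11, p_6 = 11*56 + 39 = 655, q_6 = 11*33 + 23 = 386.
q_6 = 386 > 43, so the last convergent with denominator <= 43 is p_5/q_5 = 56/33.
The closest fraction with denominator <= 43 is either p_5/q_5 or the intermediate fraction (k*p_5 + p_4)/(k*q_5 + q_4) with the largest k >= 1 whose denominator stays <= 43; these approach x as k grows, and every other convergent or intermediate fraction in range is farther away.
Largest k: floor((43 - q_4)/q_5) = floor((43 - 23)/33) = 0.
Since k = 0, no intermediate fraction beyond p_5/q_5 has denominator <= 43, so the convergent 56/33 is the closest (its error is |655*33 - 56*386|/(386*33) = 1/12738).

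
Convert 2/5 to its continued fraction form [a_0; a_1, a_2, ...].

[0; 2, 2]

Run the Euclidean algorithm on 2 and 5; the successive quotients are the partial quotients a_0, a_1, ... (each step inverts the fractional part left over by the previous one):
  2 = 0*5 + 2, so a_0 = 0.
  5 = 2*2 + 1, so a_1 = 2.
  2 = 2*1 + 0, so a_2 = 2.
The remainder reaches 0 after 3 divisions, so the expansion has 3 partial quotients, read off in order.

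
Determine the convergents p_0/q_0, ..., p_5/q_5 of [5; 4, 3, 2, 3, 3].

5/1, 21/4, 68/13, 157/30, 539/103, 1774/339

Using the convergent recurrence p_i = a_i*p_{i-1} + p_{i-2}, q_i = a_i*q_{i-1} + q_{i-2} with p_{-2}=0, p_{-1}=1, q_{-2}=1, q_{-1}=0:
  i=0: a_0=5, p_0 = 5*1 + 0 = 5, q_0 = 5*0 + 1 = 1.
  i=1: a_1=4, p_1 = 4*5 + 1 = 21, q_1 = 4*1 + 0 = 4.
  i=2: a_2=3, p_2 = 3*21 + 5 = 68, q_2 = 3*4 + 1 = 13.
  i=3: a_3=2, p_3 = 2*68 + 21 = 157, q_3 = 2*13 + 4 = 30.
  i=4: a_4=3, p_4 = 3*157 + 68 = 539, q_4 = 3*30 + 13 = 103.
  i=5: a_5=3, p_5 = 3*539 + 157 = 1774, q_5 = 3*103 + 30 = 339.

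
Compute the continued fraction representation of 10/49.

Run the Euclidean algorithm on 10 and 49; the successive quotients are the partial quotients a_0, a_1, ... (each step inverts the fractional part left over by the previous one):
  10 = 0*49 + 10, so a_0 = 0.
  49 = 4*10 + 9, so a_1 = 4.
  10 = 1*9 + 1, so a_2 = 1.
  9 = 9*1 + 0, so a_3 = 9.
The remainder reaches 0 after 4 divisions, so the expansion has 4 partial quotients, read off in order.

[0; 4, 1, 9]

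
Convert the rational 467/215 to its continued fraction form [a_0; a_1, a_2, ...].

Run the Euclidean algorithm on 467 and 215; the successive quotients are the partial quotients a_0, a_1, ... (each step inverts the fractional part left over by the previous one):
  467 = 2*215 + 37, so a_0 = 2.
  215 = 5*37 + 30, so a_1 = 5.
  37 = 1*30 + 7, so a_2 = 1.
  30 = 4*7 + 2, so a_3 = 4.
  7 = 3*2 + 1, so a_4 = 3.
  2 = 2*1 + 0, so a_5 = 2.
The remainder reaches 0 after 6 divisions, so the expansion has 6 partial quotients, read off in order.

[2; 5, 1, 4, 3, 2]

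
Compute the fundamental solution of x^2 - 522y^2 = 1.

First expand sqrt(522) as a continued fraction. With x_i = (sqrt(522) + m_i)/d_i and (m_0, d_0) = (0, 1): a_0 = floor(sqrt(522)) = 22, since 22^2 = 484 <= 522 < 529 = 23^2.
Iterate m_{i+1} = d_i*a_i - m_i, d_{i+1} = (522 - m_{i+1}^2)/d_i, a_{i+1} = floor((a_0 + m_{i+1})/d_{i+1}):
  m_1 = 1*22 - 0 = 22, d_1 = (522 - 22^2)/1 = 38/1 = 38, a_1 = floor((22 + 22)/38) = 1.
  m_2 = 38*1 - 22 = 16, d_2 = (522 - 16^2)/38 = 266/38 = 7, a_2 = floor((22 + 16)/7) = 5.
  m_3 = 7*5 - 16 = 19, d_3 = (522 - 19^2)/7 = 161/7 = 23, a_3 = floor((22 + 19)/23) = 1.
  m_4 = 23*1 - 19 = 4, d_4 = (522 - 4^2)/23 = 506/23 = 22, a_4 = floor((22 + 4)/22) = 1.
  m_5 = 22*1 - 4 = 18, d_5 = (522 - 18^2)/22 = 198/22 = 9, a_5 = floor((22 + 18)/9) = 4.
  m_6 = 9*4 - 18 = 18, d_6 = (522 - 18^2)/9 = 198/9 = 22, a_6 = floor((22 + 18)/22) = 1.
  m_7 = 22*1 - 18 = 4, d_7 = (522 - 4^2)/22 = 506/22 = 23, a_7 = floor((22 + 4)/23) = 1.
  m_8 = 23*1 - 4 = 19, d_8 = (522 - 19^2)/23 = 161/23 = 7, a_8 = floor((22 + 19)/7) = 5.
  m_9 = 7*5 - 19 = 16, d_9 = (522 - 16^2)/7 = 266/7 = 38, a_9 = floor((22 + 16)/38) = 1.
  m_10 = 38*1 - 16 = 22, d_10 = (522 - 22^2)/38 = 38/38 = 1, a_10 = floor((22 + 22)/1) = 44.
  m_11 = 1*44 - 22 = 22, d_11 = (522 - 22^2)/1 = 38/1 = 38: (m_11, d_11) = (m_1, d_1) = (22, 38), so from here the quotients repeat a_1, ..., a_10; the period length is 10.
So sqrt(522) = [22; (1, 5, 1, 1, 4, 1, 1, 5, 1, 44)] with period length k = 10.
k is even, so the fundamental solution of x^2 - 522y^2 = 1 is (p_{k-1}, q_{k-1}) = (p_9, q_9); compute convergents through index 9.
Convergents (p_i = a_i*p_{i-1} + p_{i-2}, q_i = a_i*q_{i-1} + q_{i-2} with p_{-2}=0, p_{-1}=1, q_{-2}=1, q_{-1}=0):
  i=0: a_0=22, p_0 = 22*1 + 0 = 22, q_0 = 22*0 + 1 = 1.
  i=1: a_1=1, p_1 = 1*22 + 1 = 23, q_1 = 1*1 + 0 = 1.
  i=2: a_2=5, p_2 = 5*23 + 22 = 137, q_2 = 5*1 + 1 = 6.
  i=3: a_3=1, p_3 = 1*137 + 23 = 160, q_3 = 1*6 + 1 = 7.
  i=4: a_4=1, p_4 = 1*160 + 137 = 297, q_4 = 1*7 + 6 = 13.
  i=5: a_5=4, p_5 = 4*297 + 160 = 1348, q_5 = 4*13 + 7 = 59.
  i=6: a_6=1, p_6 = 1*1348 + 297 = 1645, q_6 = 1*59 + 13 = 72.
  i=7: a_7=1, p_7 = 1*1645 + 1348 = 2993, q_7 = 1*72 + 59 = 131.
  i=8: a_8=5, p_8 = 5*2993 + 1645 = 16610, q_8 = 5*131 + 72 = 727.
  i=9: a_9=1, p_9 = 1*16610 + 2993 = 19603, q_9 = 1*727 + 131 = 858.
Check: 19603^2 - 522*858^2 = 384277609 - 384277608 = 1, so (x, y) = (19603, 858) solves the equation, and by the theorem it is the least positive solution.

(x, y) = (19603, 858)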